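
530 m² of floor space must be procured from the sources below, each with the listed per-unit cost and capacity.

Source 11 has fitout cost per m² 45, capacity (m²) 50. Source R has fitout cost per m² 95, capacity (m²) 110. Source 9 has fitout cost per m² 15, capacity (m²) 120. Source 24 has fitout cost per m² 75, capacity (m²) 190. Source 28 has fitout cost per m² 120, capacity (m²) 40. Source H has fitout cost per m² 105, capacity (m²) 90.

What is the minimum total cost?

Cheapest first:
Take 120 from Source 9 at 15 → need 410 more.
Take 50 from Source 11 at 45 → need 360 more.
Source 24 at 75: take all 190 m² → 170 still needed.
Take 110 from Source R at 95 → need 60 more.
Take 60 from Source H at 105 to finish.
Source 28: unused.
Cost = 120×15 + 50×45 + 190×75 + 110×95 + 60×105 = 35050.

35050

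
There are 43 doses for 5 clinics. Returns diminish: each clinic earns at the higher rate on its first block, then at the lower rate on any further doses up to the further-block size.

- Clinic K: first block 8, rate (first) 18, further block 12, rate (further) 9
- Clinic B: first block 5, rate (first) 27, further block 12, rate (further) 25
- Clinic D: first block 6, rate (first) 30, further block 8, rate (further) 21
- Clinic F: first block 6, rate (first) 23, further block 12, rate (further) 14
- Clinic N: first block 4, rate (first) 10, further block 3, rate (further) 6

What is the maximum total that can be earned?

1029

Treat each block as its own option and order by rate: Clinic D/T1 30 > Clinic B/T1 27 > Clinic B/T2 25 > Clinic F/T1 23 > Clinic D/T2 21 > Clinic K/T1 18 > Clinic F/T2 14 > Clinic N/T1 10 > Clinic K/T2 9 > Clinic N/T2 6.
Clinic D/T1 (30): +6 — 37 left.
Fill Clinic B T1 block (5 at 27) — 32 left.
Fill Clinic B T2 block (12 at 25) — 20 left.
Fill Clinic F T1 block (6 at 23) — 14 left.
Clinic D/T2 (21): +8 — 6 left.
6 remain; put them into Clinic K T1 at 18.
Total = 30×6 + 27×5 + 25×12 + 23×6 + 21×8 + 18×6 = 1029.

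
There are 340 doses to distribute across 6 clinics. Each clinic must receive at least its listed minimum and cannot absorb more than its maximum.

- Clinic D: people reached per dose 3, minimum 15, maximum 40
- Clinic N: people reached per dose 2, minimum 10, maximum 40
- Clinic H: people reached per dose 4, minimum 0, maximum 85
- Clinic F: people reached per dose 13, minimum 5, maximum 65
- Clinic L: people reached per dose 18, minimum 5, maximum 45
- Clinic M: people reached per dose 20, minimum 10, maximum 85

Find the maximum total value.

Meeting every minimum uses 15+10+0+5+5+10 = 45 doses, leaving 295.
Highest people reached per dose first: Clinic M 20 > Clinic L 18 > Clinic F 13 > Clinic H 4 > Clinic D 3 > Clinic N 2.
Give Clinic M 75 more to hit its cap of 85 → 220 left.
Clinic L takes 40 more to reach its cap of 45 → 180 left.
Give Clinic F 60 more to hit its cap of 65 → 120 left.
Clinic H takes 85 more to reach its cap of 85 → 35 left.
Clinic D: +25 to 40 (cap) → 10 left.
Clinic N: +10 (room for 30) → 20. Pool exhausted.
Total = 3×40 + 2×20 + 4×85 + 13×65 + 18×45 + 20×85 = 3855.

3855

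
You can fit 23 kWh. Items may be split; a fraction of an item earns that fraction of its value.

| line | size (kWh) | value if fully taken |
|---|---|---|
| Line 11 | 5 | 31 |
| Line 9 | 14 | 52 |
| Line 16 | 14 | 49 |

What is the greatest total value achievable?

Best value per unit of size first: Line 11 31/5≈6.2, Line 9 52/14≈3.71, Line 16 49/14≈3.5.
Take all of Line 11 (5 kWh, value 31) ; 18 kWh left.
All 14 kWh of Line 9 fit (value 52) ; 4 remain.
Only 4 kWh remain; take 4/14 of Line 16 for value 49×4/14 = 14.
Total value = 97.

97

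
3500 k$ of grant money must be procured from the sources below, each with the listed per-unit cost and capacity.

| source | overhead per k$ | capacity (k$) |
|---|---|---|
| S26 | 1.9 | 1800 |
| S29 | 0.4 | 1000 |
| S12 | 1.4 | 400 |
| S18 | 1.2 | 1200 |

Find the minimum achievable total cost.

Use sources in increasing cost order.
Take 1000 from S29 at 0.4 ; need 2500 more.
S18 (1.2): use full 1200 ; 1300 k$ to go.
S12 at 1.4: take all 400 k$ ; 900 still needed.
S26 (1.9): take the remaining 900 ; done.
Cost = 1000×0.4 + 1200×1.2 + 400×1.4 + 900×1.9 = 4110.

4110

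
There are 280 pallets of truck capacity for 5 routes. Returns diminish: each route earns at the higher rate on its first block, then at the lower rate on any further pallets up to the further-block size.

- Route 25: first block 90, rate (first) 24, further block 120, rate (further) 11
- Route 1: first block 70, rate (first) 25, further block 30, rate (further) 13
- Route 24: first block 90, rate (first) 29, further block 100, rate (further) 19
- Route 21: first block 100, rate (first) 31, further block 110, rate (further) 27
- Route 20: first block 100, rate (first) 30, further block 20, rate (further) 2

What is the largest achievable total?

8420

Order all 10 blocks by rate: Route 21/tier1 31 > Route 20/tier1 30 > Route 24/tier1 29 > Route 21/tier2 27 > Route 1/tier1 25 > Route 25/tier1 24 > Route 24/tier2 19 > Route 1/tier2 13 > Route 25/tier2 11 > Route 20/tier2 2.
Route 21 tier1 at 31: fill all 100 — 180 left.
Route 20 tier1 at 30: fill all 100 — 80 left.
Route 24 tier1 at 29: only 80 left, fill 80.
Total = 31×100 + 30×100 + 29×80 = 8420.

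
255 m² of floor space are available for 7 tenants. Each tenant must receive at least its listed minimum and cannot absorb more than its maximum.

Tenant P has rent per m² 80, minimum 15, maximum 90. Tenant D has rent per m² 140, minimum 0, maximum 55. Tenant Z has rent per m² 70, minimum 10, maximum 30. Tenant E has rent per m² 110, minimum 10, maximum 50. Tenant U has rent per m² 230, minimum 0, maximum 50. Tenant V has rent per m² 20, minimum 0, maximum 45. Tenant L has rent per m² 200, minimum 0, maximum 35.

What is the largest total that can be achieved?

Meeting every minimum uses 15+0+10+10+0+0+0 = 35 m², leaving 220.
Order the tenants by rent per m²: Tenant U 230 > Tenant L 200 > Tenant D 140 > Tenant E 110 > Tenant P 80 > Tenant Z 70 > Tenant V 20.
Give Tenant U 50 more to hit its cap of 50 ; 170 left.
Tenant L takes 35 more to reach its cap of 35 ; 135 left.
Tenant D takes 55 more to reach its cap of 55 ; 80 left.
Give Tenant E 40 more to hit its cap of 50 ; 40 left.
Tenant P: +40 (room for 75) → 55. Pool exhausted.
Total = 80×55 + 140×55 + 70×10 + 110×50 + 230×50 + 200×35 = 36800.

36800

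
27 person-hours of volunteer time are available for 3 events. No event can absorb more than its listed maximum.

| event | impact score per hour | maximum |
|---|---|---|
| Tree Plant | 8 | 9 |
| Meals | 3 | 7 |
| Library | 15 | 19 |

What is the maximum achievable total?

349

Rank by impact score per hour: Library 15 > Tree Plant 8 > Meals 3.
Library: +19 to 19 (cap) — 8 left.
Tree Plant has room for 9 but only 8 remain, so it gets 8.
Total = 8×8 + 15×19 = 349.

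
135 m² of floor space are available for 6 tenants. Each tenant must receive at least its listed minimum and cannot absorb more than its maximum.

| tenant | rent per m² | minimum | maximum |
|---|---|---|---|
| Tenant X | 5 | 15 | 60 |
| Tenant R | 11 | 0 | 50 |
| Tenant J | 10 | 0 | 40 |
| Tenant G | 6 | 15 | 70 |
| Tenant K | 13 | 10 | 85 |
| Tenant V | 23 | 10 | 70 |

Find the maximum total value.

2230

Meeting every minimum uses 15+0+0+15+10+10 = 50 m², leaving 85.
Highest rent per m² first: Tenant V 23 > Tenant K 13 > Tenant R 11 > Tenant J 10 > Tenant G 6 > Tenant X 5.
Give Tenant V 60 more to hit its cap of 70 ; 25 left.
Tenant K: +25 (room for 75) → 35. Pool exhausted.
Total = 5×15 + 6×15 + 13×35 + 23×70 = 2230.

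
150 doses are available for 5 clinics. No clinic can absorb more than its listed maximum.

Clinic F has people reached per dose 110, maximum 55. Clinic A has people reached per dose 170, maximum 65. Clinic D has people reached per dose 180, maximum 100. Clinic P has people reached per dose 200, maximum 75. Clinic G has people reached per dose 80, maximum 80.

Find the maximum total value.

Order the clinics by people reached per dose: Clinic P 200 > Clinic D 180 > Clinic A 170 > Clinic F 110 > Clinic G 80.
Clinic P takes 75 to reach its cap of 75 — 75 left.
Clinic D: +75 (room for 100) → 75. Pool exhausted.
Total = 180×75 + 200×75 = 28500.

28500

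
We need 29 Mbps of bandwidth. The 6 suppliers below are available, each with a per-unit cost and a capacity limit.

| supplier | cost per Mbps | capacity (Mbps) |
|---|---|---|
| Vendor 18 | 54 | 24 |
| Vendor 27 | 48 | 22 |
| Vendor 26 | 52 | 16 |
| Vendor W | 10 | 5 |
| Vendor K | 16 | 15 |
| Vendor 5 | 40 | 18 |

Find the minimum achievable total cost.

650

Fill from the cheapest supplier first.
Vendor W (10): use full 5 — 24 Mbps to go.
Vendor K (16): use full 15 — 9 Mbps to go.
Take 9 from Vendor 5 at 40 to finish.
Vendor 27, Vendor 26, Vendor 18: unused.
Cost = 5×10 + 15×16 + 9×40 = 650.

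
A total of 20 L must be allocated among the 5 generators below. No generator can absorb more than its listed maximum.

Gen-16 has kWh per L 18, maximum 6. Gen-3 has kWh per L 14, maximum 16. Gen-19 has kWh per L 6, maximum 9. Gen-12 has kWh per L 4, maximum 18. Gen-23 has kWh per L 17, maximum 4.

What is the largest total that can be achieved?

316

Highest kWh per L first: Gen-16 18 > Gen-23 17 > Gen-3 14 > Gen-19 6 > Gen-12 4.
Give Gen-16 6 to hit its cap of 6 → 14 left.
Gen-23 takes 4 to reach its cap of 4 → 10 left.
Only 10 left; Gen-3 takes them to reach 10.
Total = 18×6 + 14×10 + 17×4 = 316.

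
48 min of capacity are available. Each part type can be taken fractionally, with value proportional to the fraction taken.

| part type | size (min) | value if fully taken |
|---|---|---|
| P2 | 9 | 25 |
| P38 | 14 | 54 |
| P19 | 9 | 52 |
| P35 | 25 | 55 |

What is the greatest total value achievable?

Best value per unit of size first: P19 52/9≈5.78, P38 54/14≈3.86, P2 25/9≈2.78, P35 55/25≈2.2.
Take all of P19 (9 min, value 52) — 39 min left.
P38: take in full, 14 min for value 54 — 25 left.
P2: take in full, 9 min for value 25 — 16 left.
16 min left: a 16/25 share of P35 gives 55×16/25 = 35.2.
Total value = 166.2.

166.2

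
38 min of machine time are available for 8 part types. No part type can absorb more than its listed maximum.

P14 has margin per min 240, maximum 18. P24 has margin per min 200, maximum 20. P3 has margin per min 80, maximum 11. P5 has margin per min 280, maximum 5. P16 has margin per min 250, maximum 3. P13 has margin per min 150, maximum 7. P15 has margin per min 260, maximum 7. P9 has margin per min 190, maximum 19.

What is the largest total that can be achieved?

9290

Rank by margin per min: P5 280 > P15 260 > P16 250 > P14 240 > P24 200 > P9 190 > P13 150 > P3 80.
Give P5 5 to hit its cap of 5 ; 33 left.
P15 takes 7 to reach its cap of 7 ; 26 left.
P16: +3 to 3 (cap) ; 23 left.
P14 takes 18 to reach its cap of 18 ; 5 left.
P24 has room for 20 but only 5 remain, so it gets 5.
Total = 240×18 + 200×5 + 280×5 + 250×3 + 260×7 = 9290.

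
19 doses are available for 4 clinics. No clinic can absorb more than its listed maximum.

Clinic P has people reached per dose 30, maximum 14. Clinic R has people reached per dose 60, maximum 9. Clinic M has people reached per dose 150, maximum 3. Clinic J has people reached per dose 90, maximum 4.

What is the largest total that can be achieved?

1440

Highest people reached per dose first: Clinic M 150 > Clinic J 90 > Clinic R 60 > Clinic P 30.
Clinic M takes 3 to reach its cap of 3 → 16 left.
Give Clinic J 4 to hit its cap of 4 → 12 left.
Clinic R takes 9 to reach its cap of 9 → 3 left.
Clinic P: +3 (room for 14) → 3. Pool exhausted.
Total = 30×3 + 60×9 + 150×3 + 90×4 = 1440.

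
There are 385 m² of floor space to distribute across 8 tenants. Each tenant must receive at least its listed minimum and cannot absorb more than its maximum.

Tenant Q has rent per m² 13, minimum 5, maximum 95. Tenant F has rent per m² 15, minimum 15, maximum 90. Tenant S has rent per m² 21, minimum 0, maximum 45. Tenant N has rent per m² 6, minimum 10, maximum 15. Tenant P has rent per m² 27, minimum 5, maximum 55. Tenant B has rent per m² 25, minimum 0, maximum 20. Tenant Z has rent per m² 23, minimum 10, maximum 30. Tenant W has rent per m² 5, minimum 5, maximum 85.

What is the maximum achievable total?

6470

Meeting every minimum uses 5+15+0+10+5+0+10+5 = 50 m², leaving 335.
Highest rent per m² first: Tenant P 27 > Tenant B 25 > Tenant Z 23 > Tenant S 21 > Tenant F 15 > Tenant Q 13 > Tenant N 6 > Tenant W 5.
Tenant P takes 50 more to reach its cap of 55 — 285 left.
Tenant B takes 20 more to reach its cap of 20 — 265 left.
Tenant Z takes 20 more to reach its cap of 30 — 245 left.
Tenant S takes 45 more to reach its cap of 45 — 200 left.
Tenant F: +75 to 90 (cap) — 125 left.
Give Tenant Q 90 more to hit its cap of 95 — 35 left.
Tenant N takes 5 more to reach its cap of 15 — 30 left.
Tenant W: +30 (room for 80) → 35. Pool exhausted.
Total = 13×95 + 15×90 + 21×45 + 6×15 + 27×55 + 25×20 + 23×30 + 5×35 = 6470.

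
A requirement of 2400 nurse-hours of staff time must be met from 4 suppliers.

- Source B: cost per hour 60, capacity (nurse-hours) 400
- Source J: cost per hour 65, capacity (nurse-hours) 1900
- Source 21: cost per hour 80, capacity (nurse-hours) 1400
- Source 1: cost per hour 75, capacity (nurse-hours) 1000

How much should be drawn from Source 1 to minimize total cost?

100

Use suppliers in increasing cost order.
Source B (60): use full 400 ; 2000 nurse-hours to go.
Take 1900 from Source J at 65 ; need 100 more.
Source 1 at 75: take 100 of its 1000 ; requirement met.
Source 21: unused.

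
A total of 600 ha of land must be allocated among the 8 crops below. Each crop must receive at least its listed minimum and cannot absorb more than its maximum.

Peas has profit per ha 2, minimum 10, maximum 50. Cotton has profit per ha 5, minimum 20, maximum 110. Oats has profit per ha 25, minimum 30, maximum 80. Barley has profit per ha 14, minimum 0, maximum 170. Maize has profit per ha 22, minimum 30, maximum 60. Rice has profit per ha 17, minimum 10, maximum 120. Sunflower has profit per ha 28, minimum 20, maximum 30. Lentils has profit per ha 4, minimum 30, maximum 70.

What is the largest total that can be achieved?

9220

Meeting every minimum uses 10+20+30+0+30+10+20+30 = 150 ha, leaving 450.
Highest profit per ha first: Sunflower 28 > Oats 25 > Maize 22 > Rice 17 > Barley 14 > Cotton 5 > Lentils 4 > Peas 2.
Give Sunflower 10 more to hit its cap of 30 ; 440 left.
Give Oats 50 more to hit its cap of 80 ; 390 left.
Give Maize 30 more to hit its cap of 60 ; 360 left.
Give Rice 110 more to hit its cap of 120 ; 250 left.
Barley: +170 to 170 (cap) ; 80 left.
Only 80 left; Cotton takes them to reach 100.
Total = 2×10 + 5×100 + 25×80 + 14×170 + 22×60 + 17×120 + 28×30 + 4×30 = 9220.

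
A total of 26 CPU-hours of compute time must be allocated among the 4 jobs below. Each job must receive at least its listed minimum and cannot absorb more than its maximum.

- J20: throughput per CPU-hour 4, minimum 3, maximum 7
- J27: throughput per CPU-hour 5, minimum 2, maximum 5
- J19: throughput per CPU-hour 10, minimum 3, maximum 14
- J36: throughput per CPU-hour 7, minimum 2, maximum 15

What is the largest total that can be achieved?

Meeting every minimum uses 3+2+3+2 = 10 CPU-hours, leaving 16.
Highest throughput per CPU-hour first: J19 10 > J36 7 > J27 5 > J20 4.
J19: +11 to 14 (cap) ; 5 left.
J36: +5 (room for 13) → 7. Pool exhausted.
Total = 4×3 + 5×2 + 10×14 + 7×7 = 211.

211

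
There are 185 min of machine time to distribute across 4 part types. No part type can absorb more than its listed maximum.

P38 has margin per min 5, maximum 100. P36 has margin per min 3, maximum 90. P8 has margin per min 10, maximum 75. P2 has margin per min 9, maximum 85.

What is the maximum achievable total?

Highest margin per min first: P8 10 > P2 9 > P38 5 > P36 3.
Give P8 75 to hit its cap of 75 → 110 left.
P2: +85 to 85 (cap) → 25 left.
P38: +25 (room for 100) → 25. Pool exhausted.
Total = 5×25 + 10×75 + 9×85 = 1640.

1640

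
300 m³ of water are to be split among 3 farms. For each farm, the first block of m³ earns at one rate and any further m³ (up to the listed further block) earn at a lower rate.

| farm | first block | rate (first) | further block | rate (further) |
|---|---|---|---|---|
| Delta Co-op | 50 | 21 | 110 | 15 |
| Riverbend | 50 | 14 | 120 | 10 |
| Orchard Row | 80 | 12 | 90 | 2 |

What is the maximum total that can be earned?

Treat each block as its own option and order by rate: Delta Co-op/first 21 > Delta Co-op/second 15 > Riverbend/first 14 > Orchard Row/first 12 > Riverbend/second 10 > Orchard Row/second 2.
Delta Co-op/first (21): +50 → 250 left.
Fill Delta Co-op second block (110 at 15) → 140 left.
Riverbend/first (14): +50 → 90 left.
Orchard Row/first (12): +80 → 10 left.
Riverbend/second: +10 of 120 at 10; pool empty.
Total = 21×50 + 15×110 + 14×50 + 12×80 + 10×10 = 4460.

4460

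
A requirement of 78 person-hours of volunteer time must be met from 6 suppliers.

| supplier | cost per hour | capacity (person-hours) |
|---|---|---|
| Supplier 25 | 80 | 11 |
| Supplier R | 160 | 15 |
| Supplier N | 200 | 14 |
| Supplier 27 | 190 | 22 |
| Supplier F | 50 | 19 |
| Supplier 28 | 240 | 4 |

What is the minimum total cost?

10610

Use suppliers in increasing cost order.
Supplier F at 50: take all 19 person-hours ; 59 still needed.
Supplier 25 (80): use full 11 ; 48 person-hours to go.
Supplier R (160): use full 15 ; 33 person-hours to go.
Take 22 from Supplier 27 at 190 ; need 11 more.
Supplier N at 200: take 11 of its 14 ; requirement met.
Supplier 28: unused.
Cost = 19×50 + 11×80 + 15×160 + 22×190 + 11×200 = 10610.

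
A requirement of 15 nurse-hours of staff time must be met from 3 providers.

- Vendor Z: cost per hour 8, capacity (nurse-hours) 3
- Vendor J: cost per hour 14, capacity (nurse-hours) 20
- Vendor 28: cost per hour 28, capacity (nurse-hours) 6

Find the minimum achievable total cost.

192

Use providers in increasing cost order.
Vendor Z at 8: take all 3 nurse-hours — 12 still needed.
Vendor J at 14: take 12 of its 20 — requirement met.
Vendor 28: unused.
Cost = 3×8 + 12×14 = 192.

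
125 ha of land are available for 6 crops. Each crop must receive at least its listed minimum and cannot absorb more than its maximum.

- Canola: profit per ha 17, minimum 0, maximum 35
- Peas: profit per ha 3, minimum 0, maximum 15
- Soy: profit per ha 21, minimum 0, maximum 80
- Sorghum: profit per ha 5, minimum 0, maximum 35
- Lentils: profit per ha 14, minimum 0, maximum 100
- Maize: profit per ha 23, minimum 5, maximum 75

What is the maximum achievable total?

2775

Meeting every minimum uses 0+0+0+0+0+5 = 5 ha, leaving 120.
Rank by profit per ha: Maize 23 > Soy 21 > Canola 17 > Lentils 14 > Sorghum 5 > Peas 3.
Maize takes 70 more to reach its cap of 75 ; 50 left.
Soy: +50 (room for 80) → 50. Pool exhausted.
Total = 21×50 + 23×75 = 2775.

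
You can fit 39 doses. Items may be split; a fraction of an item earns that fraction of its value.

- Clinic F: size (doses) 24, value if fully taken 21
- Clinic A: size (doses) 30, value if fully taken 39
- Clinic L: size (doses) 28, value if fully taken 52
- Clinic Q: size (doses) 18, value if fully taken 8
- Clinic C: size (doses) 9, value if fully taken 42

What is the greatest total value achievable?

Rank by value-to-size ratio: Clinic C 42/9≈4.67, Clinic L 52/28≈1.86, Clinic A 39/30≈1.3, Clinic F 21/24≈0.875, Clinic Q 8/18≈0.444.
Take all of Clinic C (9 doses, value 42) — 30 doses left.
All 28 doses of Clinic L fit (value 52) — 2 remain.
2 doses left: a 2/30 share of Clinic A gives 39×2/30 = 2.6.
Total value = 96.6.

96.6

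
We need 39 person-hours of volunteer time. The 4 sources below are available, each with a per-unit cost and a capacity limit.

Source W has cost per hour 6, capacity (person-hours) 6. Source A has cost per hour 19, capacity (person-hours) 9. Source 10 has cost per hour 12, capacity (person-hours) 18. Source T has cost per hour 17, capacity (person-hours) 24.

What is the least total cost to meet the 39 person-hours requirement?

507

Cheapest first:
Take 6 from Source W at 6 ; need 33 more.
Source 10 at 12: take all 18 person-hours ; 15 still needed.
Source T (17): take the remaining 15 ; done.
Source A: unused.
Cost = 6×6 + 18×12 + 15×17 = 507.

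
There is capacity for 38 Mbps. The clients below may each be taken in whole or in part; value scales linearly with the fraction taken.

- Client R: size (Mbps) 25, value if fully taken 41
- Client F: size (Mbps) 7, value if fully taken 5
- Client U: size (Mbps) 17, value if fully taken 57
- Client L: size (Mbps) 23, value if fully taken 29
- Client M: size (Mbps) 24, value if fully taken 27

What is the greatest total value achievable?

Best value per unit of size first: Client U 57/17≈3.35, Client R 41/25≈1.64, Client L 29/23≈1.26, Client M 27/24≈1.12, Client F 5/7≈0.714.
All 17 Mbps of Client U fit (value 57) — 21 remain.
Only 21 Mbps remain; take 21/25 of Client R for value 41×21/25 = 34.44.
Total value = 91.44.

91.44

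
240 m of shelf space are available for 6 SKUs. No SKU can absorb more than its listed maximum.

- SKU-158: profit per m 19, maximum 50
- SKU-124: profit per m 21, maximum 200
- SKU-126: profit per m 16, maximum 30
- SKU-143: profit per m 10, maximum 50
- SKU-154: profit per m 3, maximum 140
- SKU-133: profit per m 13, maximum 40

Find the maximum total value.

Rank by profit per m: SKU-124 21 > SKU-158 19 > SKU-126 16 > SKU-133 13 > SKU-143 10 > SKU-154 3.
Give SKU-124 200 to hit its cap of 200 — 40 left.
SKU-158 has room for 50 but only 40 remain, so it gets 40.
Total = 19×40 + 21×200 = 4960.

4960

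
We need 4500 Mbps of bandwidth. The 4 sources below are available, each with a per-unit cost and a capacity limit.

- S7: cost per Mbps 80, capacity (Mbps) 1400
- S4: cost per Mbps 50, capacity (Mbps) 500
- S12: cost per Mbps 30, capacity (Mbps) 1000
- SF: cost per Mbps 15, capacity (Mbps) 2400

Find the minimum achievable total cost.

Use sources in increasing cost order.
SF (15): use full 2400 ; 2100 Mbps to go.
S12 (30): use full 1000 ; 1100 Mbps to go.
Take 500 from S4 at 50 ; need 600 more.
S7 (80): take the remaining 600 ; done.
Cost = 2400×15 + 1000×30 + 500×50 + 600×80 = 139000.

139000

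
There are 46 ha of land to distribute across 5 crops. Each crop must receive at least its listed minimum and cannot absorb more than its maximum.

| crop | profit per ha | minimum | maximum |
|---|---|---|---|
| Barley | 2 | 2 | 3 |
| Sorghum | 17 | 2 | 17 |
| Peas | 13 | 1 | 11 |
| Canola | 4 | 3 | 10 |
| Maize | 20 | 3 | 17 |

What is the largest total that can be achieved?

Meeting every minimum uses 2+2+1+3+3 = 11 ha, leaving 35.
Highest profit per ha first: Maize 20 > Sorghum 17 > Peas 13 > Canola 4 > Barley 2.
Maize takes 14 more to reach its cap of 17 ; 21 left.
Sorghum takes 15 more to reach its cap of 17 ; 6 left.
Peas: +6 (room for 10) → 7. Pool exhausted.
Total = 2×2 + 17×17 + 13×7 + 4×3 + 20×17 = 736.

736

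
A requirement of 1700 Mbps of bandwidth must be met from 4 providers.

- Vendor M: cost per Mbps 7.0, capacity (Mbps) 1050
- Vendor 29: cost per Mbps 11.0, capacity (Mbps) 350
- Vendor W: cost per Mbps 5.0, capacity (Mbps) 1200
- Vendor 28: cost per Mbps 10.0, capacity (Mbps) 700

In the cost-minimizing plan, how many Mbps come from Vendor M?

500

Fill from the cheapest provider first.
Take 1200 from Vendor W at 5.0 — need 500 more.
Vendor M (7.0): take the remaining 500 — done.
Vendor 28, Vendor 29: unused.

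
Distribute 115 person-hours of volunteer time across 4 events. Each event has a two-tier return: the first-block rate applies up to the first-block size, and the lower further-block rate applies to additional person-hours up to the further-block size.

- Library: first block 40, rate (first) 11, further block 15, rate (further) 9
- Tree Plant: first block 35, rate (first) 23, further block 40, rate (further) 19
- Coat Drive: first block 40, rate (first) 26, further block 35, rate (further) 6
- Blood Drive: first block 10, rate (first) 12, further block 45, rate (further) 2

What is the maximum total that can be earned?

Treat each block as its own option and order by rate: Coat Drive/first 26 > Tree Plant/first 23 > Tree Plant/second 19 > Blood Drive/first 12 > Library/first 11 > Library/second 9 > Coat Drive/second 6 > Blood Drive/second 2.
Coat Drive first at 26: fill all 40 → 75 left.
Fill Tree Plant first block (35 at 23) → 40 left.
Tree Plant second at 19: fill all 40 → 0 left.
Total = 26×40 + 23×35 + 19×40 = 2605.

2605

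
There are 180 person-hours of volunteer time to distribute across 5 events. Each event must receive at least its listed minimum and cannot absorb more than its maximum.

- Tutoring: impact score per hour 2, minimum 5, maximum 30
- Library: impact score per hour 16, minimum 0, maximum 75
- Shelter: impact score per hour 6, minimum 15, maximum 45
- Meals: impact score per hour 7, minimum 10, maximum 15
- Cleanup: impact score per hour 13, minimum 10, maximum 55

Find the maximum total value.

Meeting every minimum uses 5+0+15+10+10 = 40 person-hours, leaving 140.
Rank by impact score per hour: Library 16 > Cleanup 13 > Meals 7 > Shelter 6 > Tutoring 2.
Library: +75 to 75 (cap) ; 65 left.
Cleanup: +45 to 55 (cap) ; 20 left.
Give Meals 5 more to hit its cap of 15 ; 15 left.
Shelter has room for 30 more but only 15 remain, so it gets 30.
Total = 2×5 + 16×75 + 6×30 + 7×15 + 13×55 = 2210.

2210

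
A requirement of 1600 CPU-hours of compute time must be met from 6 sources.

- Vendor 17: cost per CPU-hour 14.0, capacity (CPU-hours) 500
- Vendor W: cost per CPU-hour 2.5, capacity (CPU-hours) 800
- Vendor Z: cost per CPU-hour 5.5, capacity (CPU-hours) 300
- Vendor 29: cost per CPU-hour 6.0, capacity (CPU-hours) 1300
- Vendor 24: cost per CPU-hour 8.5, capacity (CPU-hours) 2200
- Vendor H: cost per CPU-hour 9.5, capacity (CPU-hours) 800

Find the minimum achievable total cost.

Fill from the cheapest source first.
Vendor W (2.5): use full 800 — 800 CPU-hours to go.
Take 300 from Vendor Z at 5.5 — need 500 more.
Vendor 29 at 6.0: take 500 of its 1300 — requirement met.
Vendor 24, Vendor H, Vendor 17: unused.
Cost = 800×2.5 + 300×5.5 + 500×6.0 = 6650.

6650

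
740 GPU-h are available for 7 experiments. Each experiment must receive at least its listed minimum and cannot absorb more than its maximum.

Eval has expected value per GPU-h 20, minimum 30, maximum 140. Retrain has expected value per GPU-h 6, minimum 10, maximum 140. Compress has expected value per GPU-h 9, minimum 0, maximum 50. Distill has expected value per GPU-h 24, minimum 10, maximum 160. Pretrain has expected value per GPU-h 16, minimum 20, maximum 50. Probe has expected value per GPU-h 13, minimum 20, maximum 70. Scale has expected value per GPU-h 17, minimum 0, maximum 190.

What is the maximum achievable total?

12510

Meeting every minimum uses 30+10+0+10+20+20+0 = 90 GPU-h, leaving 650.
Highest expected value per GPU-h first: Distill 24 > Eval 20 > Scale 17 > Pretrain 16 > Probe 13 > Compress 9 > Retrain 6.
Distill takes 150 more to reach its cap of 160 ; 500 left.
Eval: +110 to 140 (cap) ; 390 left.
Give Scale 190 more to hit its cap of 190 ; 200 left.
Pretrain takes 30 more to reach its cap of 50 ; 170 left.
Probe: +50 to 70 (cap) ; 120 left.
Compress takes 50 more to reach its cap of 50 ; 70 left.
Only 70 left; Retrain takes them to reach 80.
Total = 20×140 + 6×80 + 9×50 + 24×160 + 16×50 + 13×70 + 17×190 = 12510.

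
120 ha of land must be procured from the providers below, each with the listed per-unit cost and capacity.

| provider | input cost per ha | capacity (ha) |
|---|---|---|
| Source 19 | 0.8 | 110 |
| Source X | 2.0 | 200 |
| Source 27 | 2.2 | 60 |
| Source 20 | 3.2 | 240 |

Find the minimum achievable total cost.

Cheapest first:
Source 19 at 0.8: take all 110 ha — 10 still needed.
Source X at 2.0: take 10 of its 200 — requirement met.
Source 27, Source 20: unused.
Cost = 110×0.8 + 10×2.0 = 108.

108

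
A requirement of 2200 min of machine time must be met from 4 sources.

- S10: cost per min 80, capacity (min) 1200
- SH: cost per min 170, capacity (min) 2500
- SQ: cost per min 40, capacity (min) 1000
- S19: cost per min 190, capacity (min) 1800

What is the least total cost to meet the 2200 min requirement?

Use sources in increasing cost order.
Take 1000 from SQ at 40 — need 1200 more.
S10 at 80: take all 1200 min — 0 still needed.
SH, S19: unused.
Cost = 1000×40 + 1200×80 = 136000.

136000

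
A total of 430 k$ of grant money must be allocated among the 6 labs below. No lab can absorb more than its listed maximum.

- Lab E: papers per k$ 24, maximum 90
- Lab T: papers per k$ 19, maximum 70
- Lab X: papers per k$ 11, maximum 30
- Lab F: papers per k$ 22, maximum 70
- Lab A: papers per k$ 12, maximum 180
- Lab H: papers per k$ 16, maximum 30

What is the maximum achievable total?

7550

Order the labs by papers per k$: Lab E 24 > Lab F 22 > Lab T 19 > Lab H 16 > Lab A 12 > Lab X 11.
Lab E: +90 to 90 (cap) — 340 left.
Lab F takes 70 to reach its cap of 70 — 270 left.
Lab T: +70 to 70 (cap) — 200 left.
Lab H takes 30 to reach its cap of 30 — 170 left.
Lab A has room for 180 but only 170 remain, so it gets 170.
Total = 24×90 + 19×70 + 22×70 + 12×170 + 16×30 = 7550.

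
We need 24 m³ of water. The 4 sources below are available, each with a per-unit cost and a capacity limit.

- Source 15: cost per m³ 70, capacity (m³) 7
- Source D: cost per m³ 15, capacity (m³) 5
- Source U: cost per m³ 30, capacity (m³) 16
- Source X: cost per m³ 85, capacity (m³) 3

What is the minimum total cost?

765

Cheapest first:
Take 5 from Source D at 15 ; need 19 more.
Source U at 30: take all 16 m³ ; 3 still needed.
Source 15 at 70: take 3 of its 7 ; requirement met.
Source X: unused.
Cost = 5×15 + 16×30 + 3×70 = 765.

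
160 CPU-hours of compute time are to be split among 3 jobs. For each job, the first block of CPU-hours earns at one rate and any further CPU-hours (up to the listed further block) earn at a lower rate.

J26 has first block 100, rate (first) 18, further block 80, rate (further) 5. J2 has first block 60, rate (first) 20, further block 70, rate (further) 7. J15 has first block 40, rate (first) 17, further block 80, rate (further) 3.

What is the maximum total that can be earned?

Order all 6 blocks by rate: J2/first 20 > J26/first 18 > J15/first 17 > J2/second 7 > J26/second 5 > J15/second 3.
J2 first at 20: fill all 60 → 100 left.
J26 first at 18: fill all 100 → 0 left.
Total = 20×60 + 18×100 = 3000.

3000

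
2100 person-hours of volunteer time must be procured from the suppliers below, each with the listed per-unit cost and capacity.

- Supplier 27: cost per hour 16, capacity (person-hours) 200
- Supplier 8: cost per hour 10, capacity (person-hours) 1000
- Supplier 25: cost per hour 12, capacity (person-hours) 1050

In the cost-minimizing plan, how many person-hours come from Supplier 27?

Use suppliers in increasing cost order.
Supplier 8 at 10: take all 1000 person-hours ; 1100 still needed.
Take 1050 from Supplier 25 at 12 ; need 50 more.
Take 50 from Supplier 27 at 16 to finish.

50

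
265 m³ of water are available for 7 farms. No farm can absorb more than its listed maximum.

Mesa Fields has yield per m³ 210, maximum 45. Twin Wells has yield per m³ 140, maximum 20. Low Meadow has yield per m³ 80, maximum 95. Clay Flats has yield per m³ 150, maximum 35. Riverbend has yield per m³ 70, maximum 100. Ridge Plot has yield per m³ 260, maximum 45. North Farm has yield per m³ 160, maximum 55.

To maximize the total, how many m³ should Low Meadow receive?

65

Rank by yield per m³: Ridge Plot 260 > Mesa Fields 210 > North Farm 160 > Clay Flats 150 > Twin Wells 140 > Low Meadow 80 > Riverbend 70.
Ridge Plot: +45 to 45 (cap) → 220 left.
Mesa Fields: +45 to 45 (cap) → 175 left.
North Farm: +55 to 55 (cap) → 120 left.
Clay Flats: +35 to 35 (cap) → 85 left.
Twin Wells takes 20 to reach its cap of 20 → 65 left.
Low Meadow has room for 95 but only 65 remain, so it gets 65.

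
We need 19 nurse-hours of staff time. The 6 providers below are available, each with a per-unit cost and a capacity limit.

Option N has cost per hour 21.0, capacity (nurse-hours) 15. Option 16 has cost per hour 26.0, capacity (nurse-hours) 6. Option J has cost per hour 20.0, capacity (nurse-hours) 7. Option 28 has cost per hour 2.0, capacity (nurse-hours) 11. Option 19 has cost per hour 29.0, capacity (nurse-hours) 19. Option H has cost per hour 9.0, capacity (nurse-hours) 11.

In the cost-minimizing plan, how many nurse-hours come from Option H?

Cheapest first:
Option 28 at 2.0: take all 11 nurse-hours ; 8 still needed.
Option H at 9.0: take 8 of its 11 ; requirement met.
Option J, Option N, Option 16, Option 19: unused.

8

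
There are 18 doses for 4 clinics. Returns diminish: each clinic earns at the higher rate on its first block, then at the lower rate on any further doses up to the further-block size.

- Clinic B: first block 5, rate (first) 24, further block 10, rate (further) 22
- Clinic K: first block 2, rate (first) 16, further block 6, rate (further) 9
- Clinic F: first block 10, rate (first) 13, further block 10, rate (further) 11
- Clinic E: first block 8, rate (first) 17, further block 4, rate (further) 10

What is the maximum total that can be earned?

Order all 8 blocks by rate: Clinic B/T1 24 > Clinic B/T2 22 > Clinic E/T1 17 > Clinic K/T1 16 > Clinic F/T1 13 > Clinic F/T2 11 > Clinic E/T2 10 > Clinic K/T2 9.
Clinic B T1 at 24: fill all 5 — 13 left.
Clinic B/T2 (22): +10 — 3 left.
3 remain; put them into Clinic E T1 at 17.
Total = 24×5 + 22×10 + 17×3 = 391.

391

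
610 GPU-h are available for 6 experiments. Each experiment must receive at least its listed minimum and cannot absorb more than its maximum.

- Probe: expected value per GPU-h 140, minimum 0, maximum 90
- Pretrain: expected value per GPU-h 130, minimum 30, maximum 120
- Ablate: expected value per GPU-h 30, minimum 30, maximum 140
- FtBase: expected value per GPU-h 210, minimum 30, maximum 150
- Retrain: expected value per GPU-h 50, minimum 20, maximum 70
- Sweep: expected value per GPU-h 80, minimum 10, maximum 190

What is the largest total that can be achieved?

Meeting every minimum uses 0+30+30+30+20+10 = 120 GPU-h, leaving 490.
Order the experiments by expected value per GPU-h: FtBase 210 > Probe 140 > Pretrain 130 > Sweep 80 > Retrain 50 > Ablate 30.
FtBase takes 120 more to reach its cap of 150 ; 370 left.
Give Probe 90 more to hit its cap of 90 ; 280 left.
Pretrain: +90 to 120 (cap) ; 190 left.
Sweep takes 180 more to reach its cap of 190 ; 10 left.
Retrain has room for 50 more but only 10 remain, so it gets 30.
Total = 140×90 + 130×120 + 30×30 + 210×150 + 50×30 + 80×190 = 77300.

77300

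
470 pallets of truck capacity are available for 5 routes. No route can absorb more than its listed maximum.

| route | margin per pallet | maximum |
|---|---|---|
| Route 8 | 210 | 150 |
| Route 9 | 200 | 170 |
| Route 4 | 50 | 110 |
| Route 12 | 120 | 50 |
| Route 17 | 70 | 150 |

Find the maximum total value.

Rank by margin per pallet: Route 8 210 > Route 9 200 > Route 12 120 > Route 17 70 > Route 4 50.
Route 8: +150 to 150 (cap) — 320 left.
Route 9 takes 170 to reach its cap of 170 — 150 left.
Give Route 12 50 to hit its cap of 50 — 100 left.
Route 17: +100 (room for 150) → 100. Pool exhausted.
Total = 210×150 + 200×170 + 120×50 + 70×100 = 78500.

78500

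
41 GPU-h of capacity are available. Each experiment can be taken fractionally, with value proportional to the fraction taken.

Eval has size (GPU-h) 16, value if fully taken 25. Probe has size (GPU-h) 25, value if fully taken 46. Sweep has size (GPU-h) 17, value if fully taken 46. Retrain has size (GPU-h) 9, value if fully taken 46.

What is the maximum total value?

119.6

Sort by value density: Retrain 46/9≈5.11, Sweep 46/17≈2.71, Probe 46/25≈1.84, Eval 25/16≈1.56.
Take all of Retrain (9 GPU-h, value 46) → 32 GPU-h left.
All 17 GPU-h of Sweep fit (value 46) → 15 remain.
Fill the last 15 GPU-h with part of Probe: 15/25 of it earns 27.6.
Total value = 119.6.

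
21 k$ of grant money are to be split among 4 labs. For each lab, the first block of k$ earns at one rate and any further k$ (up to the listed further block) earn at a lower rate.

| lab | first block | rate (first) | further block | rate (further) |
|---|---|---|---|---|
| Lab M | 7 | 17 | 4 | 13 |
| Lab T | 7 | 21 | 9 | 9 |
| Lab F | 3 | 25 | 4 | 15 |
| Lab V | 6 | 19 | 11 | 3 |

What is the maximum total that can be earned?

421

Treat each block as its own option and order by rate: Lab F/tier1 25 > Lab T/tier1 21 > Lab V/tier1 19 > Lab M/tier1 17 > Lab F/tier2 15 > Lab M/tier2 13 > Lab T/tier2 9 > Lab V/tier2 3.
Lab F/tier1 (25): +3 — 18 left.
Lab T/tier1 (21): +7 — 11 left.
Fill Lab V tier1 block (6 at 19) — 5 left.
Lab M/tier1: +5 of 7 at 17; pool empty.
Total = 25×3 + 21×7 + 19×6 + 17×5 = 421.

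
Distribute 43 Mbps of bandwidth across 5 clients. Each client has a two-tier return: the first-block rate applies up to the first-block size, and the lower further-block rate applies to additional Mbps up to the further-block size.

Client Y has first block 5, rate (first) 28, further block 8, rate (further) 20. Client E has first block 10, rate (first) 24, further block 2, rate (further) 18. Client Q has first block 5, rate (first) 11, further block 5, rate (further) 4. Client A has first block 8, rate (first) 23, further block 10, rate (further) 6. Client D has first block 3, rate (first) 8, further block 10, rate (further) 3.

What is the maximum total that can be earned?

851

Rank every tier by rate: Client Y/tier1 28 > Client E/tier1 24 > Client A/tier1 23 > Client Y/tier2 20 > Client E/tier2 18 > Client Q/tier1 11 > Client D/tier1 8 > Client A/tier2 6 > Client Q/tier2 4 > Client D/tier2 3.
Client Y tier1 at 28: fill all 5 ; 38 left.
Client E tier1 at 24: fill all 10 ; 28 left.
Fill Client A tier1 block (8 at 23) ; 20 left.
Fill Client Y tier2 block (8 at 20) ; 12 left.
Fill Client E tier2 block (2 at 18) ; 10 left.
Client Q tier1 at 11: fill all 5 ; 5 left.
Fill Client D tier1 block (3 at 8) ; 2 left.
Client A tier2 at 6: only 2 left, fill 2.
Total = 28×5 + 24×10 + 23×8 + 20×8 + 18×2 + 11×5 + 8×3 + 6×2 = 851.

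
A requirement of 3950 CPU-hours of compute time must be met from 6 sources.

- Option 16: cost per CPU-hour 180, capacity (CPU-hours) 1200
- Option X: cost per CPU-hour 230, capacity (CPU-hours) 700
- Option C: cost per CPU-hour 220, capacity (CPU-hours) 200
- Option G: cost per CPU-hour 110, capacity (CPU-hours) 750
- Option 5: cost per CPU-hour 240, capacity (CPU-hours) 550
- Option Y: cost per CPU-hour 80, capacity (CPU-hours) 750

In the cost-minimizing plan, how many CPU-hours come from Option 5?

Fill from the cheapest source first.
Option Y at 80: take all 750 CPU-hours → 3200 still needed.
Option G at 110: take all 750 CPU-hours → 2450 still needed.
Option 16 at 180: take all 1200 CPU-hours → 1250 still needed.
Option C at 220: take all 200 CPU-hours → 1050 still needed.
Option X (230): use full 700 → 350 CPU-hours to go.
Take 350 from Option 5 at 240 to finish.

350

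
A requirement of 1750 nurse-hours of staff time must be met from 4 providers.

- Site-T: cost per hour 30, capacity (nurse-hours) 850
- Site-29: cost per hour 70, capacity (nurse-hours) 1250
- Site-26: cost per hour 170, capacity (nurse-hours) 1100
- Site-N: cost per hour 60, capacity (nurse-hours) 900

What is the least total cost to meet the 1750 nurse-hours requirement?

79500

Fill from the cheapest provider first.
Site-T (30): use full 850 — 900 nurse-hours to go.
Site-N at 60: take all 900 nurse-hours — 0 still needed.
Site-29, Site-26: unused.
Cost = 850×30 + 900×60 = 79500.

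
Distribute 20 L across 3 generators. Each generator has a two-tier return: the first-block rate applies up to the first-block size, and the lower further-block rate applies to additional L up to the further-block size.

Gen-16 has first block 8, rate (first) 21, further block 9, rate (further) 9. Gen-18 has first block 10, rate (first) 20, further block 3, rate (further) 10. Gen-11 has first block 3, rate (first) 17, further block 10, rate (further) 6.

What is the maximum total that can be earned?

Treat each block as its own option and order by rate: Gen-16/tier1 21 > Gen-18/tier1 20 > Gen-11/tier1 17 > Gen-18/tier2 10 > Gen-16/tier2 9 > Gen-11/tier2 6.
Fill Gen-16 tier1 block (8 at 21) → 12 left.
Gen-18/tier1 (20): +10 → 2 left.
2 remain; put them into Gen-11 tier1 at 17.
Total = 21×8 + 20×10 + 17×2 = 402.

402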